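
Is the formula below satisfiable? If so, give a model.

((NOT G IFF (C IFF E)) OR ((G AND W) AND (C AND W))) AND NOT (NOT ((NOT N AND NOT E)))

N=F; G=F; W=T; E=F; C=F

  (NOT G IFF (C IFF E)) OR ((G AND W) AND (C AND W)) = True
    NOT G IFF (C IFF E) = True
      NOT G = True
      C IFF E = True
    (G AND W) AND (C AND W) = False
      G AND W = False
      C AND W = False
  NOT (NOT ((NOT N AND NOT E))) = True
    NOT ((NOT N AND NOT E)) = False
      NOT N AND NOT E = True
        NOT N = True
        NOT E = True
Both conjuncts True, so the formula holds.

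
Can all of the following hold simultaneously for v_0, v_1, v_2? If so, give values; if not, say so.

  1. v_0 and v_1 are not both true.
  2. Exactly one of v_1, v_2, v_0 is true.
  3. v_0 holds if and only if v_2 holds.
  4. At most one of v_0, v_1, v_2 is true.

v_0: False; v_1: True; v_2: False

  (1) v_0=F, v_1=T — not both ✓
  (2) {v_1, v_2, v_0}: 1 true — exactly one ✓
  (3) v_0=F, v_2=F — same ✓
  (4) {v_0, v_1, v_2}: 1 true — at most one ✓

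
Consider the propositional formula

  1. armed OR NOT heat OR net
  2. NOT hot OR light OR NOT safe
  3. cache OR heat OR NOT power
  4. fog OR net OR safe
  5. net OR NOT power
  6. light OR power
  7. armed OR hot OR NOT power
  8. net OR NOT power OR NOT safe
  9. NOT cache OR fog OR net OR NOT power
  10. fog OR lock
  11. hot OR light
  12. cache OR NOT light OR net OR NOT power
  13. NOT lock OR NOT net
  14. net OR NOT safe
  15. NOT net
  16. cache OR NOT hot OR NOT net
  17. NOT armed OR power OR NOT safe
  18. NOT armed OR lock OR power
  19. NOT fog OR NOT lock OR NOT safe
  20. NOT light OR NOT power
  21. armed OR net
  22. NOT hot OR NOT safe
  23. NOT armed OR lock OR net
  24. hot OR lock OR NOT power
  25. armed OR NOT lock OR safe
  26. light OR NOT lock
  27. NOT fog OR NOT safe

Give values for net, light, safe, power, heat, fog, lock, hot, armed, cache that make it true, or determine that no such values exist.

net = False, light = True, safe = False, power = False, heat = False, fog = True, lock = True, hot = False, armed = True, cache = False

Unit clause (NOT net) forces net = False.
In (armed OR net) only armed is left, so armed = True.
In (NOT armed OR lock OR net) only lock is left, so lock = True.
In (light OR NOT lock) only light is left, so light = True.
In (net OR NOT power) only NOT power is left, so power = False.
In (net OR NOT safe) only NOT safe is left, so safe = False.
In (fog OR net OR safe) only fog is left, so fog = True.
Set heat = False.
Set hot = False.
Set cache = False.
All clauses satisfied.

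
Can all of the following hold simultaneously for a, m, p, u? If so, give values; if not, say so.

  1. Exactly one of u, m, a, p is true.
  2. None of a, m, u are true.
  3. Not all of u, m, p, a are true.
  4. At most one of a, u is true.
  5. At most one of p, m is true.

a=F, m=F, p=T, u=F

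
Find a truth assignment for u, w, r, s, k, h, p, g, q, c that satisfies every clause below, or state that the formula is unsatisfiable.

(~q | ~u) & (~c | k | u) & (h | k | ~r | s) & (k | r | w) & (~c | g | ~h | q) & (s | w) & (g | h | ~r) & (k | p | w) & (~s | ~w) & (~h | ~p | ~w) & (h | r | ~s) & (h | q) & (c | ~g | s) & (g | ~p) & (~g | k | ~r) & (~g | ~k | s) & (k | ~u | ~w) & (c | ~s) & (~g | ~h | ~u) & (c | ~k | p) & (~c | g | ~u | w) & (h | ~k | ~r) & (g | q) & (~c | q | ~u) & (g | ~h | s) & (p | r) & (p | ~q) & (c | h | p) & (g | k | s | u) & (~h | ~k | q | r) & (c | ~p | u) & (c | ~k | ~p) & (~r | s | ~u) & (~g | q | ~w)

Try u = True:
  (~q | ~u) forces q = False.
  (h | q) forces h = True.
  (~g | ~h | ~u) forces g = False.
  clause (g | q) is falsified — backtrack.
So u = False.
Set w = False.
  then (s | w) forces s = True.
  then (c | ~s) forces c = True.
  then (~c | k | u) forces k = True.
Set r = True.
  then (h | ~k | ~r) forces h = True.
Set p = True.
  then (g | ~p) forces g = True.
Set q = False.
All clauses satisfied.

u: False, w: False, r: True, s: True, k: True, h: True, p: True, g: True, q: False, c: True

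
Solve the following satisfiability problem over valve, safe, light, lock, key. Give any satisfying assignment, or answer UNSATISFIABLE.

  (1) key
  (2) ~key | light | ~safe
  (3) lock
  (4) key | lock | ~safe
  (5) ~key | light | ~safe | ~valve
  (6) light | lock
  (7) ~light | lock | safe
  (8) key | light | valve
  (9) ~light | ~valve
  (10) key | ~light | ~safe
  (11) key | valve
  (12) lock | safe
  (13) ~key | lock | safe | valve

Unit clause (key) forces key = True.
Unit clause (lock) forces lock = True.
Set valve = False.
Set safe = True.
  then (~key | light | ~safe) forces light = True.
All clauses satisfied.

valve = False, safe = True, light = True, lock = True, key = True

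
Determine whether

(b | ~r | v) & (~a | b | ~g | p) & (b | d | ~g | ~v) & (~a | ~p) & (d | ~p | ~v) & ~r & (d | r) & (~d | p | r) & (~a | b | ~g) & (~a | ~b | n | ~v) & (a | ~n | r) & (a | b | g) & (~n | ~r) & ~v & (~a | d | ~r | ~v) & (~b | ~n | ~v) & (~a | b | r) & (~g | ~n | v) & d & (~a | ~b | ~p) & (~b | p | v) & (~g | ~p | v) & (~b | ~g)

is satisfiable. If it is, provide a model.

r = False; p = True; g = False; b = True; n = False; v = False; d = True; a = False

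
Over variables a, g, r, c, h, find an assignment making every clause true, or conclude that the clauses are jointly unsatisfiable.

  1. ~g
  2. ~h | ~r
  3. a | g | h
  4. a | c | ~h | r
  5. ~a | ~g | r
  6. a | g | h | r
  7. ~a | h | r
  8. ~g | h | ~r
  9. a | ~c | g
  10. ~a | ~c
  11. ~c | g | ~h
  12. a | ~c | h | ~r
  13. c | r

a = True, g = False, r = True, c = False, h = False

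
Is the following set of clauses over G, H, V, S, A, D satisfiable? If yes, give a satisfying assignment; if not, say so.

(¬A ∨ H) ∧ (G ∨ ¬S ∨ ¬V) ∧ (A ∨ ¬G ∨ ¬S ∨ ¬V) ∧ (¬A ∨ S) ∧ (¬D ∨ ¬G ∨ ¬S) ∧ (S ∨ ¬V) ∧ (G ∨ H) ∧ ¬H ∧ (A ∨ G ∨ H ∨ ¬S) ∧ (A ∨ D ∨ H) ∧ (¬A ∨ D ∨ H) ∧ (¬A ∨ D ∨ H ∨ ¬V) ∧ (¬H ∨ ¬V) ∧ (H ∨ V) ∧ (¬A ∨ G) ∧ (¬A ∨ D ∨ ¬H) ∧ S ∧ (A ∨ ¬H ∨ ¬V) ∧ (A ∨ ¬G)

Unsatisfiable

Case H = True:
  Clause (¬H) is falsified — contradiction.
Case H = False:
  (¬A ∨ H) forces A = False.
  (G ∨ H) forces G = True.
  Clause (A ∨ ¬G) is falsified — contradiction.
Both cases fail, so the formula is unsatisfiable.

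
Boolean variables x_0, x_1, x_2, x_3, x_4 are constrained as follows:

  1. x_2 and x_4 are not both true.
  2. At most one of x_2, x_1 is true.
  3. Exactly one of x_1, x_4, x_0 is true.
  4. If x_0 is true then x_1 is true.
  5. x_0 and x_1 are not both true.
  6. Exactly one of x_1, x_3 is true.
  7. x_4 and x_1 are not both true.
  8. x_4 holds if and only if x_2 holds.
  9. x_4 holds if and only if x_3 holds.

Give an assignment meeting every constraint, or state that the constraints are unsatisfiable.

x_0: False, x_1: True, x_2: False, x_3: False, x_4: False

  (1) x_2=F, x_4=F — not both ✓
  (2) {x_2, x_1}: 1 true — at most one ✓
  (3) {x_1, x_4, x_0}: 1 true — exactly one ✓
  (4) x_0=F ⇒ x_1: vacuous ✓
  (5) x_0=F, x_1=T — not both ✓
  (6) {x_1, x_3}: 1 true — exactly one ✓
  (7) x_4=F, x_1=T — not both ✓
  (8) x_4=F, x_2=F — same ✓
  (9) x_4=F, x_3=F — same ✓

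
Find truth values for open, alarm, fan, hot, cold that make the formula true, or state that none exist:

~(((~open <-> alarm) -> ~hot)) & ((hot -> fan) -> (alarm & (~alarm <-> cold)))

open=T, alarm=F, fan=F, hot=T, cold=T

  ~(((~open <-> alarm) -> ~hot)) = True
    (~open <-> alarm) -> ~hot = False
      ~open <-> alarm = True
        ~open = False
      ~hot = False
  (hot -> fan) -> (alarm & (~alarm <-> cold)) = True
    hot -> fan = False
    alarm & (~alarm <-> cold) = False
      ~alarm <-> cold = True
        ~alarm = True
Both conjuncts True, so the formula holds.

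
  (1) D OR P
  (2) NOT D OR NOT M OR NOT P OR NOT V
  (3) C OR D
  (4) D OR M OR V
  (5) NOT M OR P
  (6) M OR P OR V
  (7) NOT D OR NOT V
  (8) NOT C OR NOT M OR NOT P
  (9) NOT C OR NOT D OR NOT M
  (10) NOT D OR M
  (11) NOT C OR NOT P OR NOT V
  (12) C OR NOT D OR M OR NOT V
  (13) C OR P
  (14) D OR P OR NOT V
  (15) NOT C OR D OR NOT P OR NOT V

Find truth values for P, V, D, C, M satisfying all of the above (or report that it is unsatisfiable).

Try P = False:
  (D OR P) forces D = True.
  (NOT M OR P) forces M = False.
  clause (NOT D OR M) is falsified — backtrack.
So P = True.
Set V = False.
Set D = True.
  then (NOT D OR M) forces M = True.
  then (NOT C OR NOT M OR NOT P) forces C = False.
All clauses satisfied.

P: True; V: False; D: True; C: False; M: True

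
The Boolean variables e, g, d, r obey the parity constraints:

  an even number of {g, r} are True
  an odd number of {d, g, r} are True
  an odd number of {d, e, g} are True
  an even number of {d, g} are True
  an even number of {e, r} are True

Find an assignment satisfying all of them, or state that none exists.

e = True; g = True; d = True; r = True

{g, r}: 2 true → even ✓
{d, g, r}: 3 true → odd ✓
{d, e, g}: 3 true → odd ✓
{d, g}: 2 true → even ✓
{e, r}: 2 true → even ✓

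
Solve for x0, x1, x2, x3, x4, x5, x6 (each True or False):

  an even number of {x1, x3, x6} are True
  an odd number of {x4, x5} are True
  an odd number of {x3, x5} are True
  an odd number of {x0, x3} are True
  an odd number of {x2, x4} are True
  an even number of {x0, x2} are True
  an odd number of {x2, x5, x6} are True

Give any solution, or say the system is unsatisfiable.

x0 = True, x1 = True, x2 = True, x3 = False, x4 = False, x5 = True, x6 = True

{x1, x3, x6}: 2 true → even ✓
{x4, x5}: 1 true → odd ✓
{x3, x5}: 1 true → odd ✓
{x0, x3}: 1 true → odd ✓
{x2, x4}: 1 true → odd ✓
{x0, x2}: 2 true → even ✓
{x2, x5, x6}: 3 true → odd ✓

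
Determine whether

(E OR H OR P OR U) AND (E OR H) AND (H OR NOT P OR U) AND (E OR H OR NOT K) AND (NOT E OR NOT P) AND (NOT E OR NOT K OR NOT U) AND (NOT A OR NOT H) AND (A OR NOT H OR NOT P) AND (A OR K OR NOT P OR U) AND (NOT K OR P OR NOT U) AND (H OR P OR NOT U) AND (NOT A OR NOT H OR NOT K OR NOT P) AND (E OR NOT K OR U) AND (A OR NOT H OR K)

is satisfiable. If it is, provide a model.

P: False, H: False, A: True, K: True, E: True, U: False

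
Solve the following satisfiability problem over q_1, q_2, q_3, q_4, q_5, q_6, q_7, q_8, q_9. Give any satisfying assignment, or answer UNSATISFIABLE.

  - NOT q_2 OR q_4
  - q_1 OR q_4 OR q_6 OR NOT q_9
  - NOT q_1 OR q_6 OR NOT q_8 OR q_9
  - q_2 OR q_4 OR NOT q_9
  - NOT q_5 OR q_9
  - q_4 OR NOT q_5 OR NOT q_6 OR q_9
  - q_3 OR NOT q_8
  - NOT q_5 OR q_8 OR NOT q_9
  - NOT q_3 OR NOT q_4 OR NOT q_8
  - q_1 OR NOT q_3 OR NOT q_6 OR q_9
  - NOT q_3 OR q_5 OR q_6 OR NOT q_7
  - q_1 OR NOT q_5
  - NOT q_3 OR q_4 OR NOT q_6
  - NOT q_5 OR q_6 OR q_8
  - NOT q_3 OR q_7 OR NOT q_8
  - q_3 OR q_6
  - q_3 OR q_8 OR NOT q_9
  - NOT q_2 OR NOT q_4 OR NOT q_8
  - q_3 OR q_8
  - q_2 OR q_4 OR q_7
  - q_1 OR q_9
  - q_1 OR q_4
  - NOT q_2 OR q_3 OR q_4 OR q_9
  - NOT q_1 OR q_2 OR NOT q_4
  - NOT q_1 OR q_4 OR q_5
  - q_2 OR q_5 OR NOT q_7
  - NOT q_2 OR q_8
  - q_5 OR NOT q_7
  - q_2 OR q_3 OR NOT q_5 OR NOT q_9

Set q_1 = False.
  then (q_1 OR NOT q_5) forces q_5 = False.
  then (q_1 OR q_9) forces q_9 = True.
  then (q_1 OR q_4) forces q_4 = True.
  then (q_5 OR NOT q_7) forces q_7 = False.
Try q_2 = True:
  (NOT q_2 OR NOT q_4 OR NOT q_8) forces q_8 = False.
  clause (NOT q_2 OR q_8) is falsified — backtrack.
So q_2 = False.
Set q_3 = True.
  then (NOT q_3 OR NOT q_4 OR NOT q_8) forces q_8 = False.
Set q_6 = False.
All clauses satisfied.

q_1 = False, q_2 = False, q_3 = True, q_4 = True, q_5 = False, q_6 = False, q_7 = False, q_8 = False, q_9 = True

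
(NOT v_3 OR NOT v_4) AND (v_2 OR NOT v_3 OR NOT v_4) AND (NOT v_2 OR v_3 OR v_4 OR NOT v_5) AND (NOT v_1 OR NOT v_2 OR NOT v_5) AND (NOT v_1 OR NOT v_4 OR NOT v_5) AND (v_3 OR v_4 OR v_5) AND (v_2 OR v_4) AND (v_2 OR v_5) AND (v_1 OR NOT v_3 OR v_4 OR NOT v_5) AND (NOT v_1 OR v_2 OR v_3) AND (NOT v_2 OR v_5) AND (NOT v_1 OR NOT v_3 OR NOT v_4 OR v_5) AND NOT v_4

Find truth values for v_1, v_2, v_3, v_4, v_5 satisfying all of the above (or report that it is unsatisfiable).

No satisfying assignment exists.

Case v_4 = True:
  Clause (NOT v_4) is falsified — contradiction.
Case v_4 = False:
  (v_2 OR v_4) forces v_2 = True.
  (NOT v_2 OR v_5) forces v_5 = True.
  (NOT v_2 OR v_3 OR v_4 OR NOT v_5) forces v_3 = True.
  (NOT v_1 OR NOT v_2 OR NOT v_5) forces v_1 = False.
  Clause (v_1 OR NOT v_3 OR v_4 OR NOT v_5) is falsified — contradiction.
Both cases fail, so the formula is unsatisfiable.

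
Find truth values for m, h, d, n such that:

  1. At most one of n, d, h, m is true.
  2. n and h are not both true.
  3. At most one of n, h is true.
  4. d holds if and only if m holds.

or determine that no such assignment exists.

m = False, h = False, d = False, n = False

  (1) {n, d, h, m}: 0 true — at most one ✓
  (2) n=F, h=F — not both ✓
  (3) {n, h}: 0 true — at most one ✓
  (4) d=F, m=F — same ✓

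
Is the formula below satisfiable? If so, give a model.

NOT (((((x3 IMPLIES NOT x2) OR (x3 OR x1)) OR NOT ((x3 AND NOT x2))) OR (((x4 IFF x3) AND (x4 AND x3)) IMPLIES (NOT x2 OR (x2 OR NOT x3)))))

Case x2 = True: the formula becomes NOT ((True OR True)) = False.
Case x2 = False: the formula becomes NOT ((True OR True)) = False.
Both cases fail — unsatisfiable.

Unsatisfiable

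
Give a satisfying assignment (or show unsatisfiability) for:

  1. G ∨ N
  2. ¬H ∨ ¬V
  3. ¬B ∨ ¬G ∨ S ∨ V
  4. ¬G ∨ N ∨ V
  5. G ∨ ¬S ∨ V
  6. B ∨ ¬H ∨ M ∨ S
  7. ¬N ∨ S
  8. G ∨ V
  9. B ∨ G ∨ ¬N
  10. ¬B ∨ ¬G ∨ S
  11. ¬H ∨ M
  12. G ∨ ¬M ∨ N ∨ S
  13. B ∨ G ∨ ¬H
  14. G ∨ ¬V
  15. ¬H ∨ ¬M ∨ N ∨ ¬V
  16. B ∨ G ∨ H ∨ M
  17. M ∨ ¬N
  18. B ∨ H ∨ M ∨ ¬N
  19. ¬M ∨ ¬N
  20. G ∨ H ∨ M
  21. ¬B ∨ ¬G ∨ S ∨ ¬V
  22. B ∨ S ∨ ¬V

Try N = True:
  (¬N ∨ S) forces S = True.
  (M ∨ ¬N) forces M = True.
  clause (¬M ∨ ¬N) is falsified — backtrack.
So N = False.
  then (G ∨ N) forces G = True.
  then (¬G ∨ N ∨ V) forces V = True.
  then (¬H ∨ ¬V) forces H = False.
Set B = True.
  then (¬B ∨ ¬G ∨ S) forces S = True.
Set M = False.
All clauses satisfied.

N=F, V=T, B=T, S=T, H=F, G=T, M=F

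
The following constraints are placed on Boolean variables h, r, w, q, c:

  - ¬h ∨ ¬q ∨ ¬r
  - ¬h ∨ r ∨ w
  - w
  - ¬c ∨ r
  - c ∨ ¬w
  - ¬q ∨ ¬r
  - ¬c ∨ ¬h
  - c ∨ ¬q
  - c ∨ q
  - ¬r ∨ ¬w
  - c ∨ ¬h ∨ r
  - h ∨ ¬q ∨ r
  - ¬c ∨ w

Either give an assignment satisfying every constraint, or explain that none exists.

No satisfying assignment exists.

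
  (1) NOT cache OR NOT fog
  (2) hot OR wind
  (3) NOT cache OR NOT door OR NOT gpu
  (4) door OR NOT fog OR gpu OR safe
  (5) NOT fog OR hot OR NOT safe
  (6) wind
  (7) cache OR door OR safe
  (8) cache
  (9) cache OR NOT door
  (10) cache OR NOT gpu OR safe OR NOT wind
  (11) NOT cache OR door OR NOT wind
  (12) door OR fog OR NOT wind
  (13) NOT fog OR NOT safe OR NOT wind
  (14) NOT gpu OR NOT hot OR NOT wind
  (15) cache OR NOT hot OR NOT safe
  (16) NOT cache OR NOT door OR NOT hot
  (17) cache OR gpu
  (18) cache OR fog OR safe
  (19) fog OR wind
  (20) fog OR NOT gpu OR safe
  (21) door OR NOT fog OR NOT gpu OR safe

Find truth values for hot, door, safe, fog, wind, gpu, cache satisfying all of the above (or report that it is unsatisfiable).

hot=F; door=T; safe=F; fog=F; wind=T; gpu=F; cache=T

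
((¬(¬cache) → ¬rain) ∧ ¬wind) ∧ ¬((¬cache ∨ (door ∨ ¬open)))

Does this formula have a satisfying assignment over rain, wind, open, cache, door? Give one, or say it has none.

rain = False; wind = False; open = True; cache = True; door = False

  (¬(¬cache) → ¬rain) ∧ ¬wind = True
    ¬(¬cache) → ¬rain = True
      ¬(¬cache) = True
        ¬cache = False
      ¬rain = True
    ¬wind = True
  ¬((¬cache ∨ (door ∨ ¬open))) = True
    ¬cache ∨ (door ∨ ¬open) = False
      ¬cache = False
      door ∨ ¬open = False
        ¬open = False
Both conjuncts True, so the formula holds.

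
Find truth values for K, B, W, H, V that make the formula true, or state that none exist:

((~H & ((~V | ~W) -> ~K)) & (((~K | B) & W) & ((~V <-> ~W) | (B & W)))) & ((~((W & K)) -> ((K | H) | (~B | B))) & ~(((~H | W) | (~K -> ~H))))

Case W = True: the conjunct ~(((~H | W) | (~K -> ~H))) becomes ~((True | (~K -> ~H))) = False.
Case W = False: the conjunct W is False.
Both cases fail — unsatisfiable.

UNSATISFIABLE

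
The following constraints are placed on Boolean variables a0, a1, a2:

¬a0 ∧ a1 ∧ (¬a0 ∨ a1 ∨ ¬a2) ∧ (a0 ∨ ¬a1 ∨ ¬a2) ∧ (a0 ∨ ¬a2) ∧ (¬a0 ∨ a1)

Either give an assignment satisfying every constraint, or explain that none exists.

Unit clause (¬a0) forces a0 = False.
Unit clause (a1) forces a1 = True.
In (a0 ∨ ¬a1 ∨ ¬a2) only ¬a2 is left, so a2 = False.
Check each clause:
  (¬a0): ¬a0 holds.
  (a1): a1 holds.
  (¬a0 ∨ a1 ∨ ¬a2): ¬a0 holds.
  (a0 ∨ ¬a1 ∨ ¬a2): ¬a2 holds.
  (a0 ∨ ¬a2): ¬a2 holds.
  (¬a0 ∨ a1): ¬a0 holds.
All clauses satisfied.

a0: False; a1: True; a2: False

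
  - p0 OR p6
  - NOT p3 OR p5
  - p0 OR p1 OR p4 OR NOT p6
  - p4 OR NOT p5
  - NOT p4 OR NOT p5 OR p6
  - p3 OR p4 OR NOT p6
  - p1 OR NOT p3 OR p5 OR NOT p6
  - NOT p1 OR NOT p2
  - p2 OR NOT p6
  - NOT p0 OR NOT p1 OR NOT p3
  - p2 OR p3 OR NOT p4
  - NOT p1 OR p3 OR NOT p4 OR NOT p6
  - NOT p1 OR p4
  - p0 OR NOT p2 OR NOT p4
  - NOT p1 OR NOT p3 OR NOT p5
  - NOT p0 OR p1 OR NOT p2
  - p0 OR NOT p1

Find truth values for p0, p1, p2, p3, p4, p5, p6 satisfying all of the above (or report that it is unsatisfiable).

p0 = True, p1 = False, p2 = False, p3 = False, p4 = False, p5 = False, p6 = False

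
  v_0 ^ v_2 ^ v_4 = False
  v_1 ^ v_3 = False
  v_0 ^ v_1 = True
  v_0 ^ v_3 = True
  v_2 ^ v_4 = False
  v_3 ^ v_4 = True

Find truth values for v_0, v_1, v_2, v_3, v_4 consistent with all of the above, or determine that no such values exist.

v_0=F; v_1=T; v_2=F; v_3=T; v_4=F

v_0 ^ v_2 ^ v_4 = F ^ F ^ F = False ✓
v_1 ^ v_3 = T ^ T = False ✓
v_0 ^ v_1 = F ^ T = True ✓
v_0 ^ v_3 = F ^ T = True ✓
v_2 ^ v_4 = F ^ F = False ✓
v_3 ^ v_4 = T ^ F = True ✓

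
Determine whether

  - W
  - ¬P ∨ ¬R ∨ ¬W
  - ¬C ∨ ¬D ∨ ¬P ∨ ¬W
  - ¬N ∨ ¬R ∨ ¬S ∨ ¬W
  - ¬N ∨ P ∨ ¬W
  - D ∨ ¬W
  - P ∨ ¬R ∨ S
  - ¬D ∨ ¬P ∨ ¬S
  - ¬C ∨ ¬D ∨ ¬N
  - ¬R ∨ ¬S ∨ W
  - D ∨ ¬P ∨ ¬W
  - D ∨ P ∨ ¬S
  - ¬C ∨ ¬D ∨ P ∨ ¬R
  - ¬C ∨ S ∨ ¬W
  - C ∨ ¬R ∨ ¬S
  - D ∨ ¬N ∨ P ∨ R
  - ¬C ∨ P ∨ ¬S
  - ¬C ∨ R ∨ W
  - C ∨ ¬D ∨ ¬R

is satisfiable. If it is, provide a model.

Unit clause (W) forces W = True.
In (D ∨ ¬W) only D is left, so D = True.
Set S = False.
  then (¬C ∨ S ∨ ¬W) forces C = False.
  then (C ∨ ¬D ∨ ¬R) forces R = False.
Set P = False.
  then (¬N ∨ P ∨ ¬W) forces N = False.
All clauses satisfied.

S=F, C=F, W=T, R=F, P=F, N=F, D=T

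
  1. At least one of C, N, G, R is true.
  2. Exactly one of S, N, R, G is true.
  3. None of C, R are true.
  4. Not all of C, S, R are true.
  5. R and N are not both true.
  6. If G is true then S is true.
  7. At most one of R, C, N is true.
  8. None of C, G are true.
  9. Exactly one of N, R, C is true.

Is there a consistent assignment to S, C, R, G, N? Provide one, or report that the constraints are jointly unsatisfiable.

S=F, C=F, R=F, G=F, N=T

  (1) {C, N, G, R}: 1 true — at least one ✓
  (2) {S, N, R, G}: 1 true — exactly one ✓
  (3) {C, R}: 0 true — none ✓
  (4) {C, S, R}: 0/3 true — not all ✓
  (5) R=F, N=T — not both ✓
  (6) G=F ⇒ S: vacuous ✓
  (7) {R, C, N}: 1 true — at most one ✓
  (8) {C, G}: 0 true — none ✓
  (9) {N, R, C}: 1 true — exactly one ✓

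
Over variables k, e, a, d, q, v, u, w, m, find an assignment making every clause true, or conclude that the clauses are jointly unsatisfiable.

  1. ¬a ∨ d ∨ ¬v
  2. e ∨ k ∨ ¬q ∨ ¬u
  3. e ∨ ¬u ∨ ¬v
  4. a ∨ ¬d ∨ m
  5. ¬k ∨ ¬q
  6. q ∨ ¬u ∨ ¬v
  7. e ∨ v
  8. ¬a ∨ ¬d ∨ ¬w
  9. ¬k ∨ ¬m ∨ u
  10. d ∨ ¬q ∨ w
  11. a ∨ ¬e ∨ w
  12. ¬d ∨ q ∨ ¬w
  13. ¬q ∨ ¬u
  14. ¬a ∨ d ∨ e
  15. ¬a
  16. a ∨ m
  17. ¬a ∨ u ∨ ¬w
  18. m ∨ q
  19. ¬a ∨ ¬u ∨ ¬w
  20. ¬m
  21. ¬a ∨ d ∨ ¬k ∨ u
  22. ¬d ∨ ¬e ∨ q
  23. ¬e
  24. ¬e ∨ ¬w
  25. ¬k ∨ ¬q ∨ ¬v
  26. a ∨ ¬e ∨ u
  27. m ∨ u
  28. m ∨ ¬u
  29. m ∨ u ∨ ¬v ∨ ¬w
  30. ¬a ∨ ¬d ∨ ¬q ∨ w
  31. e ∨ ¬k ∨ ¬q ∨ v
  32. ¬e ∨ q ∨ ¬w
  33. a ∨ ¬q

Unsatisfiable

Case a = True:
  Clause (¬a) is falsified — contradiction.
Case a = False:
  (a ∨ m) forces m = True.
  Clause (¬m) is falsified — contradiction.
Both cases fail, so the formula is unsatisfiable.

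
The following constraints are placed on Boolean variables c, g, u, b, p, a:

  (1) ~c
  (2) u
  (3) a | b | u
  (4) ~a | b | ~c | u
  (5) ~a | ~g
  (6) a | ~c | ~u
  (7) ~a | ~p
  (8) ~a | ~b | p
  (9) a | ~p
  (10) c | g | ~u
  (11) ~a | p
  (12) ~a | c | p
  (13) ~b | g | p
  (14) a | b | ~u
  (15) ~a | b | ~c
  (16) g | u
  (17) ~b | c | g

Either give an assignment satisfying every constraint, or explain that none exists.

c: False, g: True, u: True, b: True, p: False, a: False

Unit clause (~c) forces c = False.
Unit clause (u) forces u = True.
In (c | g | ~u) only g is left, so g = True.
In (~a | ~g) only ~a is left, so a = False.
In (a | ~p) only ~p is left, so p = False.
In (a | b | ~u) only b is left, so b = True.
All clauses satisfied.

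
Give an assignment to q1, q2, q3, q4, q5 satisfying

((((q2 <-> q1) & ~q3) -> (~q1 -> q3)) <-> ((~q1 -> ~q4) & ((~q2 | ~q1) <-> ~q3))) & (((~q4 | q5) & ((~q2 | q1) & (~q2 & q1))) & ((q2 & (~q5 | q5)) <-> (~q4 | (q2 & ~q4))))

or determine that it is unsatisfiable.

q1=T, q2=F, q3=F, q4=T, q5=T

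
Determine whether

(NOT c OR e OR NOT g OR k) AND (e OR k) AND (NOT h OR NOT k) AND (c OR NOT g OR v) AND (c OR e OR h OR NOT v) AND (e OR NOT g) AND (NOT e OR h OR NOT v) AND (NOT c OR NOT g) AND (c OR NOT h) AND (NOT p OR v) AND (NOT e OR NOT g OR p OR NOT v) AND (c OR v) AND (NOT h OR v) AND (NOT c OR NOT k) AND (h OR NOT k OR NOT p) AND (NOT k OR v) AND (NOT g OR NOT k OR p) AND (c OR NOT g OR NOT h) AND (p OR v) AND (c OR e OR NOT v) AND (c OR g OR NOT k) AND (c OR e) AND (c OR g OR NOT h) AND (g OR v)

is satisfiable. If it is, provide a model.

k: False, p: False, e: True, v: True, c: True, g: False, h: True

Try k = True:
  (NOT h OR NOT k) forces h = False.
  (NOT c OR NOT k) forces c = False.
  (c OR v) forces v = True.
  (c OR e OR h OR NOT v) forces e = True.
  clause (NOT e OR h OR NOT v) is falsified — backtrack.
So k = False.
  then (e OR k) forces e = True.
Set p = False.
  then (p OR v) forces v = True.
  then (NOT e OR h OR NOT v) forces h = True.
  then (c OR NOT h) forces c = True.
  then (NOT e OR NOT g OR p OR NOT v) forces g = False.
All clauses satisfied.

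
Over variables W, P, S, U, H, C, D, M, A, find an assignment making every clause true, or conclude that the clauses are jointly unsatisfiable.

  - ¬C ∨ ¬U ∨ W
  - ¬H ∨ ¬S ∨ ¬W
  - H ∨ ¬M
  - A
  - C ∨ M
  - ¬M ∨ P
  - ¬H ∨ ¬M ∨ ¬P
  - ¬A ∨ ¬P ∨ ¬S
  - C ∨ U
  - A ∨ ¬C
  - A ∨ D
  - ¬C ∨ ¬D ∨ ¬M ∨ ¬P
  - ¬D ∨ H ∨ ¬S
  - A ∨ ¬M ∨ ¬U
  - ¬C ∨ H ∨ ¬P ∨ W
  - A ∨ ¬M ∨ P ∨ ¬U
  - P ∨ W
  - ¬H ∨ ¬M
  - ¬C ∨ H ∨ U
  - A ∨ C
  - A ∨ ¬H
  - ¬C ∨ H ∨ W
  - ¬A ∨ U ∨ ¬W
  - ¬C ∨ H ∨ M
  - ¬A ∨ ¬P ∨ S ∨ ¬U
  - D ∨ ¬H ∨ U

W = False, P = True, S = False, U = False, H = True, C = True, D = True, M = False, A = True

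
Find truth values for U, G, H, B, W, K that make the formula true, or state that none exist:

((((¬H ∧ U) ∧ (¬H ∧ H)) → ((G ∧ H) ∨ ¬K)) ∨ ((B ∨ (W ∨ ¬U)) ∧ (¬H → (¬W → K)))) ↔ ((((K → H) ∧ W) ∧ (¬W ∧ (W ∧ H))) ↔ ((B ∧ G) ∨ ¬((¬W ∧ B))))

U = False, G = False, H = True, B = True, W = False, K = False

  ((((¬H ∧ U) ∧ (¬H ∧ H)) → ((G ∧ H) ∨ ¬K)) ∨ ((B ∨ (W ∨ ¬U)) ∧ (¬H → (¬W → K)))) ↔ ((((K → H) ∧ W) ∧ (¬W ∧ (W ∧ H))) ↔ ((B ∧ G) ∨ ¬((¬W ∧ B)))) = True
    (((¬H ∧ U) ∧ (¬H ∧ H)) → ((G ∧ H) ∨ ¬K)) ∨ ((B ∨ (W ∨ ¬U)) ∧ (¬H → (¬W → K))) = True
      ((¬H ∧ U) ∧ (¬H ∧ H)) → ((G ∧ H) ∨ ¬K) = True
        (¬H ∧ U) ∧ (¬H ∧ H) = False
          ¬H ∧ U = False
            ¬H = False
          ¬H ∧ H = False
            ¬H = False
        (G ∧ H) ∨ ¬K = True
          G ∧ H = False
          ¬K = True
      (B ∨ (W ∨ ¬U)) ∧ (¬H → (¬W → K)) = True
        B ∨ (W ∨ ¬U) = True
          W ∨ ¬U = True
            ¬U = True
        ¬H → (¬W → K) = True
          ¬H = False
          ¬W → K = False
            ¬W = True
    (((K → H) ∧ W) ∧ (¬W ∧ (W ∧ H))) ↔ ((B ∧ G) ∨ ¬((¬W ∧ B))) = True
      ((K → H) ∧ W) ∧ (¬W ∧ (W ∧ H)) = False
        (K → H) ∧ W = False
          K → H = True
        ¬W ∧ (W ∧ H) = False
          ¬W = True
          W ∧ H = False
      (B ∧ G) ∨ ¬((¬W ∧ B)) = False
        B ∧ G = False
        ¬((¬W ∧ B)) = False
          ¬W ∧ B = True
            ¬W = True
The formula evaluates to True.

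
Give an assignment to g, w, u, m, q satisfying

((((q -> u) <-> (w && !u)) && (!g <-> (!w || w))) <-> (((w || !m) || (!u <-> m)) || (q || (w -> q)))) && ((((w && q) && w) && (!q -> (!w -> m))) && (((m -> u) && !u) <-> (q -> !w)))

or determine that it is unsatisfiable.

UNSATISFIABLE

Case w = True: the formula simplifies to (((q -> u) <-> !u) && !g) && (q && (((m -> u) && !u) <-> !q)).
  u = True: the conjunct (q -> u) <-> !u becomes (q -> True) <-> !True = False.
  u = False: simplifies to (!q && !g) && (q && (!m <-> !q)).
    q = True: the conjunct !q is False.
    q = False: the conjunct q is False.
Case w = False: the conjunct w is False.
Both cases fail — unsatisfiable.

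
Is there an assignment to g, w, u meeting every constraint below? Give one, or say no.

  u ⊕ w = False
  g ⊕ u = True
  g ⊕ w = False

Unsatisfiable

Adding constraints 1, 2, 3 mod 2: every variable appears an even number of times on the left, so the left side is 0.
But the right sides sum to 1 (mod 2). 0 ≠ 1 — the system is inconsistent.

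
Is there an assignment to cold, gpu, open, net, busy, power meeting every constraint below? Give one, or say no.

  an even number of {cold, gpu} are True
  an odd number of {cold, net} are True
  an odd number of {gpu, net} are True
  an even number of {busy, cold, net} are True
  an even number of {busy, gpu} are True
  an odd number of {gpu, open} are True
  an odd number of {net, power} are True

cold=T, gpu=T, open=F, net=F, busy=T, power=T

{cold, gpu}: 2 true → even ✓
{cold, net}: 1 true → odd ✓
{gpu, net}: 1 true → odd ✓
{busy, cold, net}: 2 true → even ✓
{busy, gpu}: 2 true → even ✓
{gpu, open}: 1 true → odd ✓
{net, power}: 1 true → odd ✓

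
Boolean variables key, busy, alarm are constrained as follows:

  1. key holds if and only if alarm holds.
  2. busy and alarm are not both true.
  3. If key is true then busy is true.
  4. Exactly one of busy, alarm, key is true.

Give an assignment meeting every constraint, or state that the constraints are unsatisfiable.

key=F, busy=T, alarm=F

  (1) key=F, alarm=F — same ✓
  (2) busy=T, alarm=F — not both ✓
  (3) key=F ⇒ busy: vacuous ✓
  (4) {busy, alarm, key}: 1 true — exactly one ✓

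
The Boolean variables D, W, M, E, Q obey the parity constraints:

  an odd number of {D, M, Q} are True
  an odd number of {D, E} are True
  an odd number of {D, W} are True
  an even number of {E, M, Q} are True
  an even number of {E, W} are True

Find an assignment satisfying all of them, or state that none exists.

D = False; W = True; M = False; E = True; Q = True

{D, M, Q}: 1 true → odd ✓
{D, E}: 1 true → odd ✓
{D, W}: 1 true → odd ✓
{E, M, Q}: 2 true → even ✓
{E, W}: 2 true → even ✓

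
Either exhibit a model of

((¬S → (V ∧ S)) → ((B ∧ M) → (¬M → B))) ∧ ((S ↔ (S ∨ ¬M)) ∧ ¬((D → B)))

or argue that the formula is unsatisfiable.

D = True; M = False; V = True; S = True; B = False

  (¬S → (V ∧ S)) → ((B ∧ M) → (¬M → B)) = True
    ¬S → (V ∧ S) = True
      ¬S = False
      V ∧ S = True
    (B ∧ M) → (¬M → B) = True
      B ∧ M = False
      ¬M → B = False
        ¬M = True
  (S ↔ (S ∨ ¬M)) ∧ ¬((D → B)) = True
    S ↔ (S ∨ ¬M) = True
      S ∨ ¬M = True
        ¬M = True
    ¬((D → B)) = True
      D → B = False
Both conjuncts True, so the formula holds.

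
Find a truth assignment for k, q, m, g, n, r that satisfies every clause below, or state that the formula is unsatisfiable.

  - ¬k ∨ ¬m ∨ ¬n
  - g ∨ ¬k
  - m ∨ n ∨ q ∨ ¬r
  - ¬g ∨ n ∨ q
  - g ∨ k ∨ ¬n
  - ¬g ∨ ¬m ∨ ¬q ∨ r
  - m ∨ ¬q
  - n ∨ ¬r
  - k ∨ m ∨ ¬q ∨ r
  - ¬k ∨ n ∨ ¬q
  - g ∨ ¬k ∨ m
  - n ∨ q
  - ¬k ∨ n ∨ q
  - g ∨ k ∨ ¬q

Set k = False.
Set q = False.
  then (n ∨ q) forces n = True.
  then (g ∨ k ∨ ¬n) forces g = True.
Set m = False.
Set r = False.
All clauses satisfied.

k: False; q: False; m: False; g: True; n: True; r: False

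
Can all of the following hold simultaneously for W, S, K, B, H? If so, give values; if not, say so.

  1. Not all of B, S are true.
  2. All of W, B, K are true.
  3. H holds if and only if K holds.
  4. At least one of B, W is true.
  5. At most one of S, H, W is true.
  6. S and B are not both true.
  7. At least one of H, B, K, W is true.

UNSATISFIABLE

Case W = True:
  (2) forces B = True.
  (1) with B=T forces S = False.
  (2) forces K = True.
  (3) with K=T forces H = True.
  Constraint (5) is violated (H=T, W=T) — contradiction.
Case W = False:
  Constraint (2) is violated (W=F) — contradiction.
Both cases fail — unsatisfiable.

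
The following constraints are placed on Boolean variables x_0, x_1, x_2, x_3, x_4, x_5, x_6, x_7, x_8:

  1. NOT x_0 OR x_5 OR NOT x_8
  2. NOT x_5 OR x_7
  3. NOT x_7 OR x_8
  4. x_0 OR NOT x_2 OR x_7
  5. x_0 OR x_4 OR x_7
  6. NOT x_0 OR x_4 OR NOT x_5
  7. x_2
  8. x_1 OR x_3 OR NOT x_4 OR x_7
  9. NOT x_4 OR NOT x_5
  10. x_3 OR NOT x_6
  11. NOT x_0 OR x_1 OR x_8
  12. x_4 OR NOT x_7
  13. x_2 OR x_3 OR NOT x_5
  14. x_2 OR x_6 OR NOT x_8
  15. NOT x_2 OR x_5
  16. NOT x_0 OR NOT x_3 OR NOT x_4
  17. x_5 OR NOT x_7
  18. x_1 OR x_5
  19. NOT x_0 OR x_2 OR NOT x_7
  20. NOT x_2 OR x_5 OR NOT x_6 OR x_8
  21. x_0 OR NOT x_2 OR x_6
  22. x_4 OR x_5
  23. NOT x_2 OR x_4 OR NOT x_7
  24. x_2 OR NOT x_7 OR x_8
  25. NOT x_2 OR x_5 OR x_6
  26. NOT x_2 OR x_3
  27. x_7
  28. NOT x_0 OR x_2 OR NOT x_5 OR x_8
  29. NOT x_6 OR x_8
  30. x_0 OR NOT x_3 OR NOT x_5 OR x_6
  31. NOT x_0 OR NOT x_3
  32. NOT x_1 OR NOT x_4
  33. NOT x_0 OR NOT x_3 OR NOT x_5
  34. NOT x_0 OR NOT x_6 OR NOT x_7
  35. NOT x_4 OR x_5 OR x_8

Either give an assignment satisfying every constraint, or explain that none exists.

UNSATISFIABLE

Case x_2 = True:
  (NOT x_2 OR x_5) forces x_5 = True.
  (NOT x_5 OR x_7) forces x_7 = True.
  (NOT x_7 OR x_8) forces x_8 = True.
  (NOT x_4 OR NOT x_5) forces x_4 = False.
  Clause (x_4 OR NOT x_7) is falsified — contradiction.
Case x_2 = False:
  Clause (x_2) is falsified — contradiction.
Both cases fail, so the formula is unsatisfiable.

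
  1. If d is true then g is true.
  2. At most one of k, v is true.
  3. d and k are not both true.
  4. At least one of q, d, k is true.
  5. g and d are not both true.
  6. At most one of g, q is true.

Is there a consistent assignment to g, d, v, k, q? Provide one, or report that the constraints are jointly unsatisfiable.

g = True, d = False, v = False, k = True, q = False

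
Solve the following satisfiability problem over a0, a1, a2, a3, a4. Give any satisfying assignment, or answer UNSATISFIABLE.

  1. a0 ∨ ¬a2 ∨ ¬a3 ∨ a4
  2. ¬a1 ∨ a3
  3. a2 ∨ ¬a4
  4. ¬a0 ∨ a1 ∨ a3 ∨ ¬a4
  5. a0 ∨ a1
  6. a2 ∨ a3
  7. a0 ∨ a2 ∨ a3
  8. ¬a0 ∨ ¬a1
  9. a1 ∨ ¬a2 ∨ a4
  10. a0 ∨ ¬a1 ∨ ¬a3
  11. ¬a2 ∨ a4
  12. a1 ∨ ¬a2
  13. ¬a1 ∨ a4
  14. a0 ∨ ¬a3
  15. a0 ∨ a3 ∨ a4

a0 = True, a1 = False, a2 = False, a3 = True, a4 = False

Try a0 = False:
  (a0 ∨ a1) forces a1 = True.
  (¬a1 ∨ a3) forces a3 = True.
  clause (a0 ∨ ¬a1 ∨ ¬a3) is falsified — backtrack.
So a0 = True.
  then (¬a0 ∨ ¬a1) forces a1 = False.
  then (a1 ∨ ¬a2) forces a2 = False.
  then (a2 ∨ ¬a4) forces a4 = False.
  then (a2 ∨ a3) forces a3 = True.
All clauses satisfied.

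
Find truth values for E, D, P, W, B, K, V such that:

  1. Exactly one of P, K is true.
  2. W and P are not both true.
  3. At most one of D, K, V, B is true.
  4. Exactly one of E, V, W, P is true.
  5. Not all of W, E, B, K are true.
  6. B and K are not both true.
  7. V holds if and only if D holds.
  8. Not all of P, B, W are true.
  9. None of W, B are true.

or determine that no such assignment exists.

E = True; D = False; P = False; W = False; B = False; K = True; V = False

  (1) {P, K}: 1 true — exactly one ✓
  (2) W=F, P=F — not both ✓
  (3) {D, K, V, B}: 1 true — at most one ✓
  (4) {E, V, W, P}: 1 true — exactly one ✓
  (5) {W, E, B, K}: 2/4 true — not all ✓
  (6) B=F, K=T — not both ✓
  (7) V=F, D=F — same ✓
  (8) {P, B, W}: 0/3 true — not all ✓
  (9) {W, B}: 0 true — none ✓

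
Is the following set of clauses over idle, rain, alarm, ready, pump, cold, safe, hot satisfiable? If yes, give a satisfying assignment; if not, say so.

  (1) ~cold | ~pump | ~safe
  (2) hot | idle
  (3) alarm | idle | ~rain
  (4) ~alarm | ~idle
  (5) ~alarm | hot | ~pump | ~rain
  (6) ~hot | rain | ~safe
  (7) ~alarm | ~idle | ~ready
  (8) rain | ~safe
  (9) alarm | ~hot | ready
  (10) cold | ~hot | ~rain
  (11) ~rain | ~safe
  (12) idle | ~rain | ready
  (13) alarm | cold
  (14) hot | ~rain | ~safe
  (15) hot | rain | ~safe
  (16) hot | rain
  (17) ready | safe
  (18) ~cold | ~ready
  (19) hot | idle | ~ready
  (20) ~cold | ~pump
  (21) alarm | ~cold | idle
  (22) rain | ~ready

Case ready = True:
  (~cold | ~ready) forces cold = False.
  (alarm | cold) forces alarm = True.
  (~alarm | ~idle) forces idle = False.
  (hot | idle) forces hot = True.
  (cold | ~hot | ~rain) forces rain = False.
  Clause (rain | ~ready) is falsified — contradiction.
Case ready = False:
  (ready | safe) forces safe = True.
  (rain | ~safe) forces rain = True.
  Clause (~rain | ~safe) is falsified — contradiction.
Both cases fail, so the formula is unsatisfiable.

UNSATISFIABLE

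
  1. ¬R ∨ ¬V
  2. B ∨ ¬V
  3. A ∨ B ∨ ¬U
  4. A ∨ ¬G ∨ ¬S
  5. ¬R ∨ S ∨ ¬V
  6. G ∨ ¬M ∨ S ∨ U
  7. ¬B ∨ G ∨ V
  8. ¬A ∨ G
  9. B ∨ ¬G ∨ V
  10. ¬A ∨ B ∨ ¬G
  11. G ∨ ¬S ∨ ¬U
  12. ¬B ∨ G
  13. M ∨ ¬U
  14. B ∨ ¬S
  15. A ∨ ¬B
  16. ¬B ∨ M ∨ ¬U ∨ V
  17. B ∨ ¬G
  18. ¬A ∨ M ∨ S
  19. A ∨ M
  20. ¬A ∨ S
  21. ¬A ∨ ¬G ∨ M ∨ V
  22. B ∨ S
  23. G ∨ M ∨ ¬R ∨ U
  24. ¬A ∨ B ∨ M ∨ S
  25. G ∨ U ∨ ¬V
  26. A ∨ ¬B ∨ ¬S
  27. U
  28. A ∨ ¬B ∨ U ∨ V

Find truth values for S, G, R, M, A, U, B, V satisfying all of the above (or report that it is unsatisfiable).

Unit clause (U) forces U = True.
In (M ∨ ¬U) only M is left, so M = True.
Try S = False:
  (¬A ∨ S) forces A = False.
  (A ∨ B ∨ ¬U) forces B = True.
  clause (A ∨ ¬B) is falsified — backtrack.
So S = True.
  then (G ∨ ¬S ∨ ¬U) forces G = True.
  then (B ∨ ¬S) forces B = True.
  then (A ∨ ¬B) forces A = True.
Set R = False.
Set V = True.
All clauses satisfied.

S = True; G = True; R = False; M = True; A = True; U = True; B = True; V = True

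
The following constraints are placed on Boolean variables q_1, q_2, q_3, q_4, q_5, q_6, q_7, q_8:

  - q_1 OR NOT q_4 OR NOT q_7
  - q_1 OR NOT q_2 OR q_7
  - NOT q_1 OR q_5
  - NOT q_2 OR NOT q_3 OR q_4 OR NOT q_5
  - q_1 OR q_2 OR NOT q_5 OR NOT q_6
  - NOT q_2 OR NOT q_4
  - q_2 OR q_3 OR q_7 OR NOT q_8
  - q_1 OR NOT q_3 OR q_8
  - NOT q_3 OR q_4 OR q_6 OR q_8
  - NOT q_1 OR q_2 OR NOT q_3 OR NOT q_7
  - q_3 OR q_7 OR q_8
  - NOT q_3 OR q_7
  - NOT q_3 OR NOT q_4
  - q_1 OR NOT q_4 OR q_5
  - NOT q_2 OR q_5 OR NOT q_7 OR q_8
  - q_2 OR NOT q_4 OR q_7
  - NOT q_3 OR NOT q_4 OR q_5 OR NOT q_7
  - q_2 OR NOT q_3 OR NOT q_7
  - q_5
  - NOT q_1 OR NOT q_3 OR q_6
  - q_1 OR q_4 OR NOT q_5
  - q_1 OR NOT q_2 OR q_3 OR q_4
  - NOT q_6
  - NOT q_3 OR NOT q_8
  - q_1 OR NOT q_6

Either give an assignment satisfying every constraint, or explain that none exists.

Unit clause (q_5) forces q_5 = True.
Unit clause (NOT q_6) forces q_6 = False.
Try q_1 = False:
  (q_1 OR q_4 OR NOT q_5) forces q_4 = True.
  (q_1 OR NOT q_4 OR NOT q_7) forces q_7 = False.
  (q_1 OR NOT q_2 OR q_7) forces q_2 = False.
  clause (q_2 OR NOT q_4 OR q_7) is falsified — backtrack.
So q_1 = True.
  then (NOT q_1 OR NOT q_3 OR q_6) forces q_3 = False.
Set q_2 = False.
Set q_4 = True.
  then (q_2 OR NOT q_4 OR q_7) forces q_7 = True.
Set q_8 = False.
All clauses satisfied.

q_1: True, q_2: False, q_3: False, q_4: True, q_5: True, q_6: False, q_7: True, q_8: False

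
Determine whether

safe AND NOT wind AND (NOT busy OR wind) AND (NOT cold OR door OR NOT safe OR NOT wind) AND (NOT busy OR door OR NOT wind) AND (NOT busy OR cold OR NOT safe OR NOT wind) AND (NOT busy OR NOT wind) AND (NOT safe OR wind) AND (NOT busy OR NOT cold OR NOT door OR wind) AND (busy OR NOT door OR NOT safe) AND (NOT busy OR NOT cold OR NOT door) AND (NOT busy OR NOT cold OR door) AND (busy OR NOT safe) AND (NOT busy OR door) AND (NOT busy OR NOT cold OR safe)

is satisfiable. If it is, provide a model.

Unsatisfiable — no assignment works.

Case safe = True:
  (NOT wind) forces wind = False.
  Clause (NOT safe OR wind) is falsified — contradiction.
Case safe = False:
  Clause (safe) is falsified — contradiction.
Both cases fail, so the formula is unsatisfiable.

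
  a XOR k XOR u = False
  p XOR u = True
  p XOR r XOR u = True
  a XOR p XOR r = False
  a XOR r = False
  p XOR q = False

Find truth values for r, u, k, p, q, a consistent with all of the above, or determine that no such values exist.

r=F, u=T, k=T, p=F, q=F, a=F

a XOR k XOR u = F XOR T XOR T = False ✓
p XOR u = F XOR T = True ✓
p XOR r XOR u = F XOR F XOR T = True ✓
a XOR p XOR r = F XOR F XOR F = False ✓
a XOR r = F XOR F = False ✓
p XOR q = F XOR F = False ✓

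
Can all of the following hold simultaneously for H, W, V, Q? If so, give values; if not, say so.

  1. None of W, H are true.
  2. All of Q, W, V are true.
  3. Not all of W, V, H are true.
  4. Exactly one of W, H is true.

No satisfying assignment exists.

Case W = True:
  Constraint (1) is violated (W=T) — contradiction.
Case W = False:
  Constraint (2) is violated (W=F) — contradiction.
Both cases fail — unsatisfiable.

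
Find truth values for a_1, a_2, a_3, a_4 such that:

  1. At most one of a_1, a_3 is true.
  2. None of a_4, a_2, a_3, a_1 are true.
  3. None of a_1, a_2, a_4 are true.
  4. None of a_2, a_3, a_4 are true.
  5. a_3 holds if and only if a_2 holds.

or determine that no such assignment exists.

a_1 = False, a_2 = False, a_3 = False, a_4 = False

  (1) {a_1, a_3}: 0 true — at most one ✓
  (2) {a_4, a_2, a_3, a_1}: 0 true — none ✓
  (3) {a_1, a_2, a_4}: 0 true — none ✓
  (4) {a_2, a_3, a_4}: 0 true — none ✓
  (5) a_3=F, a_2=F — same ✓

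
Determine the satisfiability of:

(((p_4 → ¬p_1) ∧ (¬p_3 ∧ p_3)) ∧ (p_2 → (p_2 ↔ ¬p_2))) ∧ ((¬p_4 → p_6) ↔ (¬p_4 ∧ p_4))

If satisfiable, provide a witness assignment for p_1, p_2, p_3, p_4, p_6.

Case p_3 = True: the conjunct ¬p_3 is False.
Case p_3 = False: the conjunct p_3 is False.
Both cases fail — unsatisfiable.

The formula is unsatisfiable.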